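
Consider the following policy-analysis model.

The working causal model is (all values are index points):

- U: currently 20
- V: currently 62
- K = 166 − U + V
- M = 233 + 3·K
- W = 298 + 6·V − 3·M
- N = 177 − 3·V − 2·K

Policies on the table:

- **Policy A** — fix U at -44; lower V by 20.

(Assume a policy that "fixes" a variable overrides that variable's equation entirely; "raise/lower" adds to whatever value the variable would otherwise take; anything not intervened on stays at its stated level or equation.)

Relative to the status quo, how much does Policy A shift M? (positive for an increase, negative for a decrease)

132

Baseline:
  U = 20
  V = 62
  K = 166 − 20 + 62 = 208
  M = 233 + 3·208 = 857
Policy A (U := -44, V − 20):
  U = -44
  V = 62 − 20 = 42
  K = 166 − (-44) + 42 = 252
  M = 233 + 3·252 = 989
Change in M: 989 − 857 = 132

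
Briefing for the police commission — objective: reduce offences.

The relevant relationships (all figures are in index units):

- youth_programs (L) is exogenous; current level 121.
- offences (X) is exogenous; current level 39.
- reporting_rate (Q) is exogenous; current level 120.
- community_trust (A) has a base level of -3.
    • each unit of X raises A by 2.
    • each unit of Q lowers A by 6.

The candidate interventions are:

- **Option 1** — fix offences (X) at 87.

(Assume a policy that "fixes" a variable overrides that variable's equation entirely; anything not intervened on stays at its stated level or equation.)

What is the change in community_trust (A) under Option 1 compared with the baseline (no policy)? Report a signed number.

Baseline:
  X = 39
  Q = 120
  A = -3 + 2·39 − 6·120 = -645
Option 1 (X := 87):
  X = 87
  Q = 120
  A = -3 + 2·87 − 6·120 = -549
Change in A: -549 − (-645) = 96

96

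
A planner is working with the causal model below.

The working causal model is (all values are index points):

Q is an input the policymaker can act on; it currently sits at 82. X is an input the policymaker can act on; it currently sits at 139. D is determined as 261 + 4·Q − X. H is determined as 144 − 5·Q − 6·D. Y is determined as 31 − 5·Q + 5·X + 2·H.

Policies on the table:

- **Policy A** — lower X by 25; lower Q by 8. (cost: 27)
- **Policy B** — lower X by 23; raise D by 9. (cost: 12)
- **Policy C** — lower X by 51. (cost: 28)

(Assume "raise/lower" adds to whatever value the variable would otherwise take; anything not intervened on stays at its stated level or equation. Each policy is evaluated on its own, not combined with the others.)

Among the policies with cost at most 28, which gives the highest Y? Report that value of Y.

-5537

Policy A (X − 25, Q − 8):
  Q = 82 − 8 = 74
  X = 139 − 25 = 114
  D = 261 + 4·74 − 114 = 443
  H = 144 − 5·74 − 6·443 = -2884
  Y = 31 − 5·74 + 5·114 + 2·(-2884) = -5537
Policy B (X − 23, D + 9):
  Q = 82
  X = 139 − 23 = 116
  D = 261 + 4·82 − 116 (+9 from intervention) = 482
  H = 144 − 5·82 − 6·482 = -3158
  Y = 31 − 5·82 + 5·116 + 2·(-3158) = -6115
Policy C (X − 51):
  Q = 82
  X = 139 − 51 = 88
  D = 261 + 4·82 − 88 = 501
  H = 144 − 5·82 − 6·501 = -3272
  Y = 31 − 5·82 + 5·88 + 2·(-3272) = -6483
Comparing — Policy A: Y=-5537, Policy B: Y=-6115, Policy C: Y=-6483. Highest is -5537 (Policy A).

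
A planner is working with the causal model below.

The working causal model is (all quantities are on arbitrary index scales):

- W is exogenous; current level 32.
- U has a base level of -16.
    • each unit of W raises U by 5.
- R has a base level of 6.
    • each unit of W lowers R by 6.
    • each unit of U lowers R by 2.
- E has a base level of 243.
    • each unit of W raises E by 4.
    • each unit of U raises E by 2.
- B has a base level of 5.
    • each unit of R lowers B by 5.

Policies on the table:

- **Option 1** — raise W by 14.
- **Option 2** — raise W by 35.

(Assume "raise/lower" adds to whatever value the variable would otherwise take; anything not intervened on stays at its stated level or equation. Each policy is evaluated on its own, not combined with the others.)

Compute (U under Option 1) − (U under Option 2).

Option 1 (W + 14):
  W = 32 + 14 = 46
  U = -16 + 5·46 = 214
Option 2 (W + 35):
  W = 32 + 35 = 67
  U = -16 + 5·67 = 319
U: 214 − 319 = -105

-105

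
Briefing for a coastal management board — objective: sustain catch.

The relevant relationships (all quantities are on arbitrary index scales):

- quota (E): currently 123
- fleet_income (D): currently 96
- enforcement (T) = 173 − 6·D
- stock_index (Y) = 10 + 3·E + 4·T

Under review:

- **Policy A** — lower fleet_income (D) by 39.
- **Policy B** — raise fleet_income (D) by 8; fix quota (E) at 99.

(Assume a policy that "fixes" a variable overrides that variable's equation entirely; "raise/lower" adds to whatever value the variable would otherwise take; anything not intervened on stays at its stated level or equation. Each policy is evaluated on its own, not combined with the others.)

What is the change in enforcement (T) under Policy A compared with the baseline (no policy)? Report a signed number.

Baseline:
  D = 96
  T = 173 − 6·96 = -403
Policy A (D − 39):
  D = 96 − 39 = 57
  T = 173 − 6·57 = -169
Change in T: -169 − (-403) = 234

234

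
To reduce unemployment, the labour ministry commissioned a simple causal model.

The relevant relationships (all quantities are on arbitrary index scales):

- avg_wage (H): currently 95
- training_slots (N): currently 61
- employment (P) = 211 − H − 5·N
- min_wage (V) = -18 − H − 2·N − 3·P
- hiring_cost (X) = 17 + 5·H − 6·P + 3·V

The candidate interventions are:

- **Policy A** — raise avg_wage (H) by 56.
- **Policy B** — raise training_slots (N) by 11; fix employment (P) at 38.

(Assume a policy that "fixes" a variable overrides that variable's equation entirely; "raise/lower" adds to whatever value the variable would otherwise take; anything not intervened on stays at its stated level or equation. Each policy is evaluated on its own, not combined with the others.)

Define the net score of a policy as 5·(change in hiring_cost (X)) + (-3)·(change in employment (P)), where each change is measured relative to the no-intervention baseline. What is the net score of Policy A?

Baseline:
  H = 95
  N = 61
  P = 211 − 95 − 5·61 = -189
  V = -18 − 95 − 2·61 − 3·(-189) = 332
  X = 17 + 5·95 − 6·(-189) + 3·332 = 2622
Policy A (H + 56):
  H = 95 + 56 = 151
  N = 61
  P = 211 − 151 − 5·61 = -245
  V = -18 − 151 − 2·61 − 3·(-245) = 444
  X = 17 + 5·151 − 6·(-245) + 3·444 = 3574
ΔX = 3574 − 2622 = 952; ΔP = -245 − (-189) = -56
Score = 5·952 + (-3)·(-56) = 4928

4928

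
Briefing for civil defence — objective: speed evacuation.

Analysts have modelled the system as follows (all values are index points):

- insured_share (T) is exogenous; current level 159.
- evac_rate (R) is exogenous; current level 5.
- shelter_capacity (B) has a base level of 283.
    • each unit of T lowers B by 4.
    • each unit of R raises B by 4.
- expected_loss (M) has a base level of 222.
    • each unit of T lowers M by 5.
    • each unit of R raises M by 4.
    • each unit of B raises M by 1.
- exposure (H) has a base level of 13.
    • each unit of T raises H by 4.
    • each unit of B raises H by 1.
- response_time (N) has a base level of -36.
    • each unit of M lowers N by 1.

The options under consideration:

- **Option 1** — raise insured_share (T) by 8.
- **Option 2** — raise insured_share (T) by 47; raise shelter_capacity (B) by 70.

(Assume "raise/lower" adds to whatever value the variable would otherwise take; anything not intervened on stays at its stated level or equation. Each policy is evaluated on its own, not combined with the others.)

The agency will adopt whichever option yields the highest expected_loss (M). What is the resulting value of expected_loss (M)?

Option 1 (T + 8):
  T = 159 + 8 = 167
  R = 5
  B = 283 − 4·167 + 4·5 = -365
  M = 222 − 5·167 + 4·5 + (-365) = -958
Option 2 (T + 47, B + 70):
  T = 159 + 47 = 206
  R = 5
  B = 283 − 4·206 + 4·5 (+70 from intervention) = -451
  M = 222 − 5·206 + 4·5 + (-451) = -1239
Comparing — Option 1: M=-958, Option 2: M=-1239. Highest is -958 (Option 1).

-958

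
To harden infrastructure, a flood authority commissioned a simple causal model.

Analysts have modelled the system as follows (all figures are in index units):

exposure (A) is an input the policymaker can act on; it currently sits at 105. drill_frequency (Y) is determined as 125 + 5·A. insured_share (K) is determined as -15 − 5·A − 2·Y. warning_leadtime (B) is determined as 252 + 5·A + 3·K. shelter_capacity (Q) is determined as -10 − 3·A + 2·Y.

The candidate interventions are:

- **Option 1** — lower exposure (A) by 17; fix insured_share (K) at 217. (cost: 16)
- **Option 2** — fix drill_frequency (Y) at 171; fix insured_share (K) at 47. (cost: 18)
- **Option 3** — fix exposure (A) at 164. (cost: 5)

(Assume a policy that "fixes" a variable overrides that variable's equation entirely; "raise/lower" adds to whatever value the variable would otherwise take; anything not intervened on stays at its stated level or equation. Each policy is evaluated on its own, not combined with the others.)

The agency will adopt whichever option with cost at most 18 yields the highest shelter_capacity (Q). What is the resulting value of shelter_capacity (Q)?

1388

Option 1 (A − 17, K := 217):
  A = 105 − 17 = 88
  Y = 125 + 5·88 = 565
  Q = -10 − 3·88 + 2·565 = 856
Option 2 (Y := 171, K := 47):
  A = 105
  Y = 171
  Q = -10 − 3·105 + 2·171 = 17
Option 3 (A := 164):
  A = 164
  Y = 125 + 5·164 = 945
  Q = -10 − 3·164 + 2·945 = 1388
Comparing — Option 1: Q=856, Option 2: Q=17, Option 3: Q=1388. Highest is 1388 (Option 3).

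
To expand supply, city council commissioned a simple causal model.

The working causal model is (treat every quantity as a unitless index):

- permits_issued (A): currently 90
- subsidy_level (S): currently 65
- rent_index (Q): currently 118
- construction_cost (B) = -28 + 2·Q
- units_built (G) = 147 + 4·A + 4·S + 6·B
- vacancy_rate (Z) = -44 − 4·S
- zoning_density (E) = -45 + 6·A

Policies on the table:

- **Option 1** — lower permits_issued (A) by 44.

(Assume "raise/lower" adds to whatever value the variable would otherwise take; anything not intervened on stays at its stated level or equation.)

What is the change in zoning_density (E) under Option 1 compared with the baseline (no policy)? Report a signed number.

-264

Baseline:
  A = 90
  E = -45 + 6·90 = 495
Option 1 (A − 44):
  A = 90 − 44 = 46
  E = -45 + 6·46 = 231
Change in E: 231 − 495 = -264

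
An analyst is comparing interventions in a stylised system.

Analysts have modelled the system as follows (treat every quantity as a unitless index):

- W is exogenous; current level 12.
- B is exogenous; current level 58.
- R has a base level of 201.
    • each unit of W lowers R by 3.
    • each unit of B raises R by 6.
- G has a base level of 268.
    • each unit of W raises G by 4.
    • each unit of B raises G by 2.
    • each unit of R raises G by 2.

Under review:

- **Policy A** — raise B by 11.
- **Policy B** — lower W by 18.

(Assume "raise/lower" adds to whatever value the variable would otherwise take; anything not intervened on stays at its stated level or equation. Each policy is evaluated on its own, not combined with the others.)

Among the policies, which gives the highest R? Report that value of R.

579

Policy A (B + 11):
  W = 12
  B = 58 + 11 = 69
  R = 201 − 3·12 + 6·69 = 579
Policy B (W − 18):
  W = 12 − 18 = -6
  B = 58
  R = 201 − 3·(-6) + 6·58 = 567
Comparing — Policy A: R=579, Policy B: R=567. Highest is 579 (Policy A).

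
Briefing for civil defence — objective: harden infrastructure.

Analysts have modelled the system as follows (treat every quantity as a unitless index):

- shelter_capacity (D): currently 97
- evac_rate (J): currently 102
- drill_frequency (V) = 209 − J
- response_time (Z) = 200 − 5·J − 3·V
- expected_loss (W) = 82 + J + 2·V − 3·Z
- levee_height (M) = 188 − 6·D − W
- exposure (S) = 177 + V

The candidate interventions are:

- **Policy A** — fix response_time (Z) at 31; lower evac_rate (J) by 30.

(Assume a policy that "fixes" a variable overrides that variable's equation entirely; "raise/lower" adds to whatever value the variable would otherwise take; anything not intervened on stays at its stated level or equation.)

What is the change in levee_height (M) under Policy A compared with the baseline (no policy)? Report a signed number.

1956

Baseline:
  D = 97
  J = 102
  V = 209 − 102 = 107
  Z = 200 − 5·102 − 3·107 = -631
  W = 82 + 102 + 2·107 − 3·(-631) = 2291
  M = 188 − 6·97 − 2291 = -2685
Policy A (Z := 31, J − 30):
  D = 97
  J = 102 − 30 = 72
  V = 209 − 72 = 137
  Z = 31
  W = 82 + 72 + 2·137 − 3·31 = 335
  M = 188 − 6·97 − 335 = -729
Change in M: -729 − (-2685) = 1956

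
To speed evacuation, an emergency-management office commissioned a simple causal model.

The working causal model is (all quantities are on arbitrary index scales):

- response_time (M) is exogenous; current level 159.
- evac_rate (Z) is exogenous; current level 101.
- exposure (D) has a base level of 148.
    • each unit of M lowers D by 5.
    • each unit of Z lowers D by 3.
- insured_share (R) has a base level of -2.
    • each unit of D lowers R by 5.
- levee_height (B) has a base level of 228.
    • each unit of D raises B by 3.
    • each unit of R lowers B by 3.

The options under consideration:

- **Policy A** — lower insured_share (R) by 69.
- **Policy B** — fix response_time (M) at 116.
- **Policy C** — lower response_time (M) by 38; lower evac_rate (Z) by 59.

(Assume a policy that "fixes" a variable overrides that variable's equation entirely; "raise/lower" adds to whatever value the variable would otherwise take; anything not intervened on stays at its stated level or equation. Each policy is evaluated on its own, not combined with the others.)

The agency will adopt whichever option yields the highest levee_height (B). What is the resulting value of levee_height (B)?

-10260

Policy A (R − 69):
  M = 159
  Z = 101
  D = 148 − 5·159 − 3·101 = -950
  R = -2 − 5·(-950) (−69 from intervention) = 4679
  B = 228 + 3·(-950) − 3·4679 = -16659
Policy B (M := 116):
  M = 116
  Z = 101
  D = 148 − 5·116 − 3·101 = -735
  R = -2 − 5·(-735) = 3673
  B = 228 + 3·(-735) − 3·3673 = -12996
Policy C (M − 38, Z − 59):
  M = 159 − 38 = 121
  Z = 101 − 59 = 42
  D = 148 − 5·121 − 3·42 = -583
  R = -2 − 5·(-583) = 2913
  B = 228 + 3·(-583) − 3·2913 = -10260
Comparing — Policy A: B=-16659, Policy B: B=-12996, Policy C: B=-10260. Highest is -10260 (Policy C).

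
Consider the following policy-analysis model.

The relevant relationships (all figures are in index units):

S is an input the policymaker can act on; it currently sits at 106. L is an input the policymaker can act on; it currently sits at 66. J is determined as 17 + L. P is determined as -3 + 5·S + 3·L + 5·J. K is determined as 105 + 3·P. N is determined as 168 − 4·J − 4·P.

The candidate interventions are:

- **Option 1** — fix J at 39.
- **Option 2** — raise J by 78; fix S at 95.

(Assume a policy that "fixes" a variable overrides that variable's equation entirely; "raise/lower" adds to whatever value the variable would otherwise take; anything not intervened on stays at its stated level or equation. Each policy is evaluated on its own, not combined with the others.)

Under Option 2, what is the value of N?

Option 2 (J + 78, S := 95):
  S = 95
  L = 66
  J = 17 + 66 (+78 from intervention) = 161
  P = -3 + 5·95 + 3·66 + 5·161 = 1475
  N = 168 − 4·161 − 4·1475 = -6376

-6376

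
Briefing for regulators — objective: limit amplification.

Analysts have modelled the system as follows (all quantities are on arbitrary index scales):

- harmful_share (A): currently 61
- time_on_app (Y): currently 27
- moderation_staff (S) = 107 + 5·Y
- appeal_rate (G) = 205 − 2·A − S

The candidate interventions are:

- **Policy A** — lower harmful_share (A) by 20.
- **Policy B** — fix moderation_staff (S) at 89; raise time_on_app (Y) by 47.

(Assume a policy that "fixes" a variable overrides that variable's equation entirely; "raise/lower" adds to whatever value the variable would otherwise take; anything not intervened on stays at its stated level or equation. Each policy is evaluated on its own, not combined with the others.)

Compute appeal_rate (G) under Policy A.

-119

Policy A (A − 20):
  A = 61 − 20 = 41
  Y = 27
  S = 107 + 5·27 = 242
  G = 205 − 2·41 − 242 = -119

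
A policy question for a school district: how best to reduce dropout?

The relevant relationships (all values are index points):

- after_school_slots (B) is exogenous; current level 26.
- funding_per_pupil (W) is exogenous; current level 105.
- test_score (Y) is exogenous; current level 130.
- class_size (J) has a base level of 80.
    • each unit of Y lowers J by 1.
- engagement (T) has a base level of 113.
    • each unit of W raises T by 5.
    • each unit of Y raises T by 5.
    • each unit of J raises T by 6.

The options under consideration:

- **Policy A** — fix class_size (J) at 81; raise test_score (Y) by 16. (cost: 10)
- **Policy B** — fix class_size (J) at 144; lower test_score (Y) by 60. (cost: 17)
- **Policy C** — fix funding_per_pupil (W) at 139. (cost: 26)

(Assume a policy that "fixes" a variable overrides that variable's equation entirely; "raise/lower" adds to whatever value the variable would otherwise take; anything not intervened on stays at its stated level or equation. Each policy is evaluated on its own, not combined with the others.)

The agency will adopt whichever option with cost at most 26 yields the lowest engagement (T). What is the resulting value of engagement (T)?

1158

Policy A (J := 81, Y + 16):
  W = 105
  Y = 130 + 16 = 146
  J = 81
  T = 113 + 5·105 + 5·146 + 6·81 = 1854
Policy B (J := 144, Y − 60):
  W = 105
  Y = 130 − 60 = 70
  J = 144
  T = 113 + 5·105 + 5·70 + 6·144 = 1852
Policy C (W := 139):
  W = 139
  Y = 130
  J = 80 − 130 = -50
  T = 113 + 5·139 + 5·130 + 6·(-50) = 1158
Comparing — Policy A: T=1854, Policy B: T=1852, Policy C: T=1158. Lowest is 1158 (Policy C).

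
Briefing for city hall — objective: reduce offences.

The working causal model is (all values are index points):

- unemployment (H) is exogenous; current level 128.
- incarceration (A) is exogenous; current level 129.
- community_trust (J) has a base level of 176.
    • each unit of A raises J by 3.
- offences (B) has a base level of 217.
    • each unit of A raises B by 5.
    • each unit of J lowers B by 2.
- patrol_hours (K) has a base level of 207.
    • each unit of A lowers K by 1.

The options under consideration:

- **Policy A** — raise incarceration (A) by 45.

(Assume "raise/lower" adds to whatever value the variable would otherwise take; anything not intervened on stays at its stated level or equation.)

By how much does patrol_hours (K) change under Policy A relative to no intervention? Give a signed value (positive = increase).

-45

Baseline:
  A = 129
  K = 207 − 129 = 78
Policy A (A + 45):
  A = 129 + 45 = 174
  K = 207 − 174 = 33
Change in K: 33 − 78 = -45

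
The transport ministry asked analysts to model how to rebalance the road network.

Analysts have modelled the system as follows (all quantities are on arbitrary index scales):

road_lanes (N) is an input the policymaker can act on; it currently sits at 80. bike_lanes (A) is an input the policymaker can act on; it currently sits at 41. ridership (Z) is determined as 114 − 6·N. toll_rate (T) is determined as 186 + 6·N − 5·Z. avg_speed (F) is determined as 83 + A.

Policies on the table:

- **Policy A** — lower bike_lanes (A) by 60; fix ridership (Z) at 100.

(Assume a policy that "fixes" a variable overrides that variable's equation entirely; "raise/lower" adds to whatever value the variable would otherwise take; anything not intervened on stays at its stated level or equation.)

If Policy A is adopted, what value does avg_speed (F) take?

64

Policy A (A − 60, Z := 100):
  A = 41 − 60 = -19
  F = 83 + (-19) = 64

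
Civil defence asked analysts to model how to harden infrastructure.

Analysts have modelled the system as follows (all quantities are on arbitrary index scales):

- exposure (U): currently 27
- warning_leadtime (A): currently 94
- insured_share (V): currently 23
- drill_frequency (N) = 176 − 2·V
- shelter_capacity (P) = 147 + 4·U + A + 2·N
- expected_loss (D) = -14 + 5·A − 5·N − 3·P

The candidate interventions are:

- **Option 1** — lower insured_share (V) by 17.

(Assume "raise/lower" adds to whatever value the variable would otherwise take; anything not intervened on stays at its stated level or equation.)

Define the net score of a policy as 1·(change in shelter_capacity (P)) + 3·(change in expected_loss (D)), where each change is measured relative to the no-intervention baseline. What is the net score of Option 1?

-1054

Baseline:
  U = 27
  A = 94
  V = 23
  N = 176 − 2·23 = 130
  P = 147 + 4·27 + 94 + 2·130 = 609
  D = -14 + 5·94 − 5·130 − 3·609 = -2021
Option 1 (V − 17):
  U = 27
  A = 94
  V = 23 − 17 = 6
  N = 176 − 2·6 = 164
  P = 147 + 4·27 + 94 + 2·164 = 677
  D = -14 + 5·94 − 5·164 − 3·677 = -2395
ΔP = 677 − 609 = 68; ΔD = -2395 − (-2021) = -374
Score = 1·68 + 3·(-374) = -1054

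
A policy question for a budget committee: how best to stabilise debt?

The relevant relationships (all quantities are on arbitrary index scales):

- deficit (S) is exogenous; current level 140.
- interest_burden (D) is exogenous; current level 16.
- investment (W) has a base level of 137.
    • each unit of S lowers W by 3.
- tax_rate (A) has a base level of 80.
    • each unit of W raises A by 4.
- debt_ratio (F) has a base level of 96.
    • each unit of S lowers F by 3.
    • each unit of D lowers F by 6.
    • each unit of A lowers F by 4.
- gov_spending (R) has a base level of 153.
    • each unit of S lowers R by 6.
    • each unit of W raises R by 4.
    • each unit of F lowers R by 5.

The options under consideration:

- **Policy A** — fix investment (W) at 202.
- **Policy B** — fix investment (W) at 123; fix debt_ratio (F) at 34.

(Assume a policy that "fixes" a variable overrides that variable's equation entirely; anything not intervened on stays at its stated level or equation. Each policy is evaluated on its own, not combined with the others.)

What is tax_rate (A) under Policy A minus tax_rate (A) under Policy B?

316

Policy A (W := 202):
  S = 140
  W = 202
  A = 80 + 4·202 = 888
Policy B (W := 123, F := 34):
  S = 140
  W = 123
  A = 80 + 4·123 = 572
A: 888 − 572 = 316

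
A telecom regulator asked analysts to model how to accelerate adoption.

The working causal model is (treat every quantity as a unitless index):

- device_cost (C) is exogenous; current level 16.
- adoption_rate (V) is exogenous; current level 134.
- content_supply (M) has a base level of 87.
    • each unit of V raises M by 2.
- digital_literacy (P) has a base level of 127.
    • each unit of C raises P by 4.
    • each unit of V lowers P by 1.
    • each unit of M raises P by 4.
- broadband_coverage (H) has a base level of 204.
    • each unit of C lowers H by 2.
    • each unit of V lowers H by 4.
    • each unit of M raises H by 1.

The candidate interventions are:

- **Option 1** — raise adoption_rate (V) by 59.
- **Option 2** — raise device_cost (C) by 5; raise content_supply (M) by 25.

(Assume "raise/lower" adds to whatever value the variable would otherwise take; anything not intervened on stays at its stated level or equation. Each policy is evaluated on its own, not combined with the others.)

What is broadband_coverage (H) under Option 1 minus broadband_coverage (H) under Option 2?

-133

Option 1 (V + 59):
  C = 16
  V = 134 + 59 = 193
  M = 87 + 2·193 = 473
  H = 204 − 2·16 − 4·193 + 473 = -127
Option 2 (C + 5, M + 25):
  C = 16 + 5 = 21
  V = 134
  M = 87 + 2·134 (+25 from intervention) = 380
  H = 204 − 2·21 − 4·134 + 380 = 6
H: -127 − 6 = -133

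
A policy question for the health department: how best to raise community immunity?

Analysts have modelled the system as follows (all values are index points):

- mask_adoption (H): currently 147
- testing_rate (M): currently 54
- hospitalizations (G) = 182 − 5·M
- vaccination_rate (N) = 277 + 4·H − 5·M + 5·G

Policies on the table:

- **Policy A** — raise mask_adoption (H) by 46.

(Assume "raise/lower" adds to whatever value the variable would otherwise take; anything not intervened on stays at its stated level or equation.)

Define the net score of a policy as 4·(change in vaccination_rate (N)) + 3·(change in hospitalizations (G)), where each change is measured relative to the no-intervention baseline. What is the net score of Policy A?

736

Baseline:
  H = 147
  M = 54
  G = 182 − 5·54 = -88
  N = 277 + 4·147 − 5·54 + 5·(-88) = 155
Policy A (H + 46):
  H = 147 + 46 = 193
  M = 54
  G = 182 − 5·54 = -88
  N = 277 + 4·193 − 5·54 + 5·(-88) = 339
ΔN = 339 − 155 = 184; ΔG = -88 − (-88) = 0
Score = 4·184 + 3·0 = 736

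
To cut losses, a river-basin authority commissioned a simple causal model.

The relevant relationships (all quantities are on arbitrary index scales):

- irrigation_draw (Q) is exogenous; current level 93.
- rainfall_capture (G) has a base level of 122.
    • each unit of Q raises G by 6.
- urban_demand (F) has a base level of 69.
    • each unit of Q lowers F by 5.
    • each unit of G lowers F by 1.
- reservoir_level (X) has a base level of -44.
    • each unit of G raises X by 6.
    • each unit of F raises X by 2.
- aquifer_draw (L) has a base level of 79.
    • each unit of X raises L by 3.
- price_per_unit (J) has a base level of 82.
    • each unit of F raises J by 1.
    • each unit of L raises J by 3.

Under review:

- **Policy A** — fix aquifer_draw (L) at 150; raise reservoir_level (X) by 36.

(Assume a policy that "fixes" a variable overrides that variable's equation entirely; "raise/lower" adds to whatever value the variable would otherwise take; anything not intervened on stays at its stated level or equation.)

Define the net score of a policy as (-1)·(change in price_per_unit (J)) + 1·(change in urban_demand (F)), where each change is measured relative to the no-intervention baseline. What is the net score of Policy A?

Baseline:
  Q = 93
  G = 122 + 6·93 = 680
  F = 69 − 5·93 − 680 = -1076
  X = -44 + 6·680 + 2·(-1076) = 1884
  L = 79 + 3·1884 = 5731
  J = 82 + (-1076) + 3·5731 = 16199
Policy A (L := 150, X + 36):
  Q = 93
  G = 122 + 6·93 = 680
  F = 69 − 5·93 − 680 = -1076
  X = -44 + 6·680 + 2·(-1076) (+36 from intervention) = 1920
  L = 150
  J = 82 + (-1076) + 3·150 = -544
ΔJ = -544 − 16199 = -16743; ΔF = -1076 − (-1076) = 0
Score = (-1)·(-16743) + 1·0 = 16743

16743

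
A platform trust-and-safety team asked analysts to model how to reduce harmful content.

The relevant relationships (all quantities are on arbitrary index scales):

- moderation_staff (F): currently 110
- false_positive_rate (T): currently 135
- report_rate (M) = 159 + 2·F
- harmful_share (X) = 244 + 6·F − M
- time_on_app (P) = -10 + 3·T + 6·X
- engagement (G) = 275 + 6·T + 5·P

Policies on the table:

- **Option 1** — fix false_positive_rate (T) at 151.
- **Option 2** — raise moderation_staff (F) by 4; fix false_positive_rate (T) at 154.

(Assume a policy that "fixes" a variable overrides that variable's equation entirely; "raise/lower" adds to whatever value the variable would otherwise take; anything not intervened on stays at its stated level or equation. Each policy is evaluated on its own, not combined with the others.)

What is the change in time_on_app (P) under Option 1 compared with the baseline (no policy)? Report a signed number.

48

Baseline:
  F = 110
  T = 135
  M = 159 + 2·110 = 379
  X = 244 + 6·110 − 379 = 525
  P = -10 + 3·135 + 6·525 = 3545
Option 1 (T := 151):
  F = 110
  T = 151
  M = 159 + 2·110 = 379
  X = 244 + 6·110 − 379 = 525
  P = -10 + 3·151 + 6·525 = 3593
Change in P: 3593 − 3545 = 48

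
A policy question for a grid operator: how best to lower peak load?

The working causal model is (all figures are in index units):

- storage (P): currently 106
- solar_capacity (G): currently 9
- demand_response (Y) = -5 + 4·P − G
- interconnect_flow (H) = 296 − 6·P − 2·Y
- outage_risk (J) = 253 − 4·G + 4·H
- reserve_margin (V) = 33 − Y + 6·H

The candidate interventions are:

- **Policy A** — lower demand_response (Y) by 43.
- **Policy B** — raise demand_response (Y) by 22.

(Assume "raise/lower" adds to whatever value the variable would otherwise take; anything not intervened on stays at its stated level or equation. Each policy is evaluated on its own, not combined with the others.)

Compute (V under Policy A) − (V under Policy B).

845

Policy A (Y − 43):
  P = 106
  G = 9
  Y = -5 + 4·106 − 9 (−43 from intervention) = 367
  H = 296 − 6·106 − 2·367 = -1074
  V = 33 − 367 + 6·(-1074) = -6778
Policy B (Y + 22):
  P = 106
  G = 9
  Y = -5 + 4·106 − 9 (+22 from intervention) = 432
  H = 296 − 6·106 − 2·432 = -1204
  V = 33 − 432 + 6·(-1204) = -7623
V: -6778 − (-7623) = 845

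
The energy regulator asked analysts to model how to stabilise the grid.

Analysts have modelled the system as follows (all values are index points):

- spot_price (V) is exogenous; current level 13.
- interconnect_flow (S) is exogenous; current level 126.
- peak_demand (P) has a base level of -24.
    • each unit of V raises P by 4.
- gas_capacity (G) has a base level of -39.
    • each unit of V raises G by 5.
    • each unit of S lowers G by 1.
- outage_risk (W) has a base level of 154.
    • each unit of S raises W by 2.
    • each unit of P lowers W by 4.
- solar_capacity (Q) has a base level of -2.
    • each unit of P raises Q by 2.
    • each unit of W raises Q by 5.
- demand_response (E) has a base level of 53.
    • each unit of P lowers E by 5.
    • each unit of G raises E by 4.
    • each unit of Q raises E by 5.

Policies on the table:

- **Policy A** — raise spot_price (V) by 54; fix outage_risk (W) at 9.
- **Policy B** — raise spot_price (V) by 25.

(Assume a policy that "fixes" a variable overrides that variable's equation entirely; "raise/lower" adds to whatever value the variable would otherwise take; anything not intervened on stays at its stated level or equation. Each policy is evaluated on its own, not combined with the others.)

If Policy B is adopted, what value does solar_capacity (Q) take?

-276

Policy B (V + 25):
  V = 13 + 25 = 38
  S = 126
  P = -24 + 4·38 = 128
  W = 154 + 2·126 − 4·128 = -106
  Q = -2 + 2·128 + 5·(-106) = -276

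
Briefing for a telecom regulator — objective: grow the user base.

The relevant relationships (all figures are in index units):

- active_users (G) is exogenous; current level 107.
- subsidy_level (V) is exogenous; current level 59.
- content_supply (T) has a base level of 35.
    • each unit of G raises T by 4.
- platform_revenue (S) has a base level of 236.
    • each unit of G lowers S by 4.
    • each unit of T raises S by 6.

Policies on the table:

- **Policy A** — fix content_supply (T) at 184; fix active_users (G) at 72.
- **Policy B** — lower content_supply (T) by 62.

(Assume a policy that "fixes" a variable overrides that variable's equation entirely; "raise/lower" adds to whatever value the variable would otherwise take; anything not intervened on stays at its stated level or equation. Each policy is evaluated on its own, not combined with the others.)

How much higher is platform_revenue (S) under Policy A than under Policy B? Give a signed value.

-1162

Policy A (T := 184, G := 72):
  G = 72
  T = 184
  S = 236 − 4·72 + 6·184 = 1052
Policy B (T − 62):
  G = 107
  T = 35 + 4·107 (−62 from intervention) = 401
  S = 236 − 4·107 + 6·401 = 2214
S: 1052 − 2214 = -1162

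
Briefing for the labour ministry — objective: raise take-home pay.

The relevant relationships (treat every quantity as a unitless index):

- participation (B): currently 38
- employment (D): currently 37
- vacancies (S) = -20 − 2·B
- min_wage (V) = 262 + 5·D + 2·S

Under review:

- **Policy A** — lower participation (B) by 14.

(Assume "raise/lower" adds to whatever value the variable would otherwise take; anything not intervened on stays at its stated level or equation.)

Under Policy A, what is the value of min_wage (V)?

311

Policy A (B − 14):
  B = 38 − 14 = 24
  D = 37
  S = -20 − 2·24 = -68
  V = 262 + 5·37 + 2·(-68) = 311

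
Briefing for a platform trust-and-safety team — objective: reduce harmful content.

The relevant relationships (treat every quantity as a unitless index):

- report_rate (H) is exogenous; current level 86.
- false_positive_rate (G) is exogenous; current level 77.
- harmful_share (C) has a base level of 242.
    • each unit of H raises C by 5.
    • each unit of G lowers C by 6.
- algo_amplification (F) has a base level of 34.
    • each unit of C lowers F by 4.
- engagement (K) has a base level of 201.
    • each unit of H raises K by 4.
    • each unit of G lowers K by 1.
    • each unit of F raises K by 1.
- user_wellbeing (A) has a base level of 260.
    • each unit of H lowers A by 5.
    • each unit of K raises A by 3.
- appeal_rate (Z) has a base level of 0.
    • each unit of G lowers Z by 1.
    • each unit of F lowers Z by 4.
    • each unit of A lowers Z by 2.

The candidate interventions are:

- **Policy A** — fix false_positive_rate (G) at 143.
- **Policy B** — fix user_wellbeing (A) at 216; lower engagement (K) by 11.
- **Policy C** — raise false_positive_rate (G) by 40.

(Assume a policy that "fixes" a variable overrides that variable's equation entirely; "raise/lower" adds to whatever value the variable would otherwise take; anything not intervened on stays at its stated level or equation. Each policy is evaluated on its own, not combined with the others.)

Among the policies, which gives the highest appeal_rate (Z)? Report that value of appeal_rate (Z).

Policy A (G := 143):
  H = 86
  G = 143
  C = 242 + 5·86 − 6·143 = -186
  F = 34 − 4·(-186) = 778
  K = 201 + 4·86 − 143 + 778 = 1180
  A = 260 − 5·86 + 3·1180 = 3370
  Z = 0 − 143 − 4·778 − 2·3370 = -9995
Policy B (A := 216, K − 11):
  H = 86
  G = 77
  C = 242 + 5·86 − 6·77 = 210
  F = 34 − 4·210 = -806
  K = 201 + 4·86 − 77 + (-806) (−11 from intervention) = -349
  A = 216
  Z = 0 − 77 − 4·(-806) − 2·216 = 2715
Policy C (G + 40):
  H = 86
  G = 77 + 40 = 117
  C = 242 + 5·86 − 6·117 = -30
  F = 34 − 4·(-30) = 154
  K = 201 + 4·86 − 117 + 154 = 582
  A = 260 − 5·86 + 3·582 = 1576
  Z = 0 − 117 − 4·154 − 2·1576 = -3885
Comparing — Policy A: Z=-9995, Policy B: Z=2715, Policy C: Z=-3885. Highest is 2715 (Policy B).

2715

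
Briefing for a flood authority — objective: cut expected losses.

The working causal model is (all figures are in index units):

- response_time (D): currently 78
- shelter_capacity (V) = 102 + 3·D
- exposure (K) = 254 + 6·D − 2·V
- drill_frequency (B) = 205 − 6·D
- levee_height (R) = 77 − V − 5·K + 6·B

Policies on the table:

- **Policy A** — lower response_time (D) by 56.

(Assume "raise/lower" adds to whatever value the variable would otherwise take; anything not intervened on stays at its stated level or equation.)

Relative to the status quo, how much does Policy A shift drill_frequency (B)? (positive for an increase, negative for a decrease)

336

Baseline:
  D = 78
  B = 205 − 6·78 = -263
Policy A (D − 56):
  D = 78 − 56 = 22
  B = 205 − 6·22 = 73
Change in B: 73 − (-263) = 336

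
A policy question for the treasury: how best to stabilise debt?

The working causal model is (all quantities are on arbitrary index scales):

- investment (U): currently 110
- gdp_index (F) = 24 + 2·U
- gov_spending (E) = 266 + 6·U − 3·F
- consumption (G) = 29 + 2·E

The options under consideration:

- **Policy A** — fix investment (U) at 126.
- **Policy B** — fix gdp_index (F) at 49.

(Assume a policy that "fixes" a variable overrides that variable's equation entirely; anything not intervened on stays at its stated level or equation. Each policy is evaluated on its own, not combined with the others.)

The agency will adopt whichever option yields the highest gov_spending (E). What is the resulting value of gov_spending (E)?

Policy A (U := 126):
  U = 126
  F = 24 + 2·126 = 276
  E = 266 + 6·126 − 3·276 = 194
Policy B (F := 49):
  U = 110
  F = 49
  E = 266 + 6·110 − 3·49 = 779
Comparing — Policy A: E=194, Policy B: E=779. Highest is 779 (Policy B).

779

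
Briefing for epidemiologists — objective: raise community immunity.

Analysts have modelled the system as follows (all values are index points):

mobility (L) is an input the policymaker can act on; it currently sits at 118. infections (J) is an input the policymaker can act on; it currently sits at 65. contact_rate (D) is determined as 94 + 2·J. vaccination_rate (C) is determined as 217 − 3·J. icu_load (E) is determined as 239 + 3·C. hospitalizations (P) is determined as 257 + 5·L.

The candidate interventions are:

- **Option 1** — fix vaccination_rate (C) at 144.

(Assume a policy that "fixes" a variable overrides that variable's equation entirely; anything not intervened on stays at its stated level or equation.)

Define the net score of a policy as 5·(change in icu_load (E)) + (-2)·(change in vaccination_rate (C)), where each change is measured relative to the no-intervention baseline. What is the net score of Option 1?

Baseline:
  J = 65
  C = 217 − 3·65 = 22
  E = 239 + 3·22 = 305
Option 1 (C := 144):
  J = 65
  C = 144
  E = 239 + 3·144 = 671
ΔE = 671 − 305 = 366; ΔC = 144 − 22 = 122
Score = 5·366 + (-2)·122 = 1586

1586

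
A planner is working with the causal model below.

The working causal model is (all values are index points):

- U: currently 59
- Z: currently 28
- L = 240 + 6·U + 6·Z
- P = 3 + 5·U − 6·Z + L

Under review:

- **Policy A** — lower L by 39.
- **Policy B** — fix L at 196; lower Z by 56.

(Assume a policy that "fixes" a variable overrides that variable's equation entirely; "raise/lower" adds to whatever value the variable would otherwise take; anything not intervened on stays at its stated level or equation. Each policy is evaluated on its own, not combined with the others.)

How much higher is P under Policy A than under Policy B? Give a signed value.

191

Policy A (L − 39):
  U = 59
  Z = 28
  L = 240 + 6·59 + 6·28 (−39 from intervention) = 723
  P = 3 + 5·59 − 6·28 + 723 = 853
Policy B (L := 196, Z − 56):
  U = 59
  Z = 28 − 56 = -28
  L = 196
  P = 3 + 5·59 − 6·(-28) + 196 = 662
P: 853 − 662 = 191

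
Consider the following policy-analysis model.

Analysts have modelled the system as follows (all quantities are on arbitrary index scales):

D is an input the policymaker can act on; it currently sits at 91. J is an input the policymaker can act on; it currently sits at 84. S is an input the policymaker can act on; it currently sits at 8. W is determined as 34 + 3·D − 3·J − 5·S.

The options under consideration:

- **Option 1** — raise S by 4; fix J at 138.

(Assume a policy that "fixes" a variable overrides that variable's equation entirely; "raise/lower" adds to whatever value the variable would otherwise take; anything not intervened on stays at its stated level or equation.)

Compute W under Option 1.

Option 1 (S + 4, J := 138):
  D = 91
  J = 138
  S = 8 + 4 = 12
  W = 34 + 3·91 − 3·138 − 5·12 = -167

-167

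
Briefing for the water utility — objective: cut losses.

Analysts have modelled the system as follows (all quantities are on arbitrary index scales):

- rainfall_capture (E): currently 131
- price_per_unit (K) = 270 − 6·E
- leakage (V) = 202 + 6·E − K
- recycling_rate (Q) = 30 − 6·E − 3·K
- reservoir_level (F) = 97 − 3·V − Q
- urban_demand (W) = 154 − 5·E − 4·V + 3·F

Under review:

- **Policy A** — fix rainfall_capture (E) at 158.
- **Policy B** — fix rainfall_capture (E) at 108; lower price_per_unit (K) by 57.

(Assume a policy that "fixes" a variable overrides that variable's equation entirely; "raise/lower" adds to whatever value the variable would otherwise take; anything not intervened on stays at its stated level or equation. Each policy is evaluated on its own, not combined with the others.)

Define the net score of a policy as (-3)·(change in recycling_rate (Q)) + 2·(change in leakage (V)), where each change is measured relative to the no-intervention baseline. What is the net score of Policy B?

-123

Baseline:
  E = 131
  K = 270 − 6·131 = -516
  V = 202 + 6·131 − (-516) = 1504
  Q = 30 − 6·131 − 3·(-516) = 792
Policy B (E := 108, K − 57):
  E = 108
  K = 270 − 6·108 (−57 from intervention) = -435
  V = 202 + 6·108 − (-435) = 1285
  Q = 30 − 6·108 − 3·(-435) = 687
ΔQ = 687 − 792 = -105; ΔV = 1285 − 1504 = -219
Score = (-3)·(-105) + 2·(-219) = -123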